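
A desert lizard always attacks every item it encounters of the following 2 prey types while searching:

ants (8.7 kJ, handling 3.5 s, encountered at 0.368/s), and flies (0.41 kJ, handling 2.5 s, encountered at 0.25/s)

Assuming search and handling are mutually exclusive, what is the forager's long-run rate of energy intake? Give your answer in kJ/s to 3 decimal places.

Energy encountered per unit search time: 0.368×8.7 + 0.25×0.41 = 3.304 kJ/s.
Handling time per unit search time: 0.368×3.5 + 0.25×2.5 = 1.913.
Rate = 3.304/(1 + 1.913) = 1.134 kJ/s.

1.134 kJ/s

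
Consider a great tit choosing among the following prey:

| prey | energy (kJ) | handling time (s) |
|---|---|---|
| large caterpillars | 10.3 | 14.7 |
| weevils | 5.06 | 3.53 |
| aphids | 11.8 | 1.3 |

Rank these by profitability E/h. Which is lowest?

large caterpillars

Profitability E/h (kJ/s): large caterpillars = 10.3/14.7 = 0.701, weevils = 5.06/3.53 = 1.43, aphids = 11.8/1.3 = 9.08.
Ranked: aphids > weevils > large caterpillars.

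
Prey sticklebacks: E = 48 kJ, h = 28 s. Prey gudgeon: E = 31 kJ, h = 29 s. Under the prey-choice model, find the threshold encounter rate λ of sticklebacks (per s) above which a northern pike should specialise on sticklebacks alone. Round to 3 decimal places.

0.059 per s

At the threshold, the rate on sticklebacks alone equals the profitability of gudgeon: λ·48/(1 + λ·28) = 31/29 = 1.069.
Rearranging, λ(48 − 1.069×28) = 1.069, so λ = 1.069/18.07 = 0.05916 per s.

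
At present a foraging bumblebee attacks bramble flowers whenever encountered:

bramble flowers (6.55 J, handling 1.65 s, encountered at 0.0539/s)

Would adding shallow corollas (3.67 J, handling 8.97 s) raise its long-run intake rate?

Current rate: (0.0539×6.55)/(1 + 0.0539×1.65) = 0.3242 J/s.
Profitability of shallow corollas: 3.67/8.97 = 0.4091 J/s.
0.4091 > 0.3242, so adding shallow corollas raises the average — include it.

Yes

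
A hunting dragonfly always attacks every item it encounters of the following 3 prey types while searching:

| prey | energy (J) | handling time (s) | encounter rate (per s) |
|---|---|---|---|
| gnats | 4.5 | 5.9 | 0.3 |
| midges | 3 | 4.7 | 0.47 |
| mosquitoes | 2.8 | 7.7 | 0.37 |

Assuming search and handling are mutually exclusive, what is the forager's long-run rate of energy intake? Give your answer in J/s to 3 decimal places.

0.485 J/s

R = Σλ_iE_i / (1 + Σλ_ih_i)
Numerator: 0.3×4.5 + 0.47×3 + 0.37×2.8 = 3.796
Denominator: 1 + 0.3×5.9 + 0.47×4.7 + 0.37×7.7 = 7.828
R = 3.796/7.828 = 0.4849 J/s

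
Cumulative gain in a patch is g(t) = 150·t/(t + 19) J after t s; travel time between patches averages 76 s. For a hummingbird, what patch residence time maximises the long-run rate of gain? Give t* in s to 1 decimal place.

38.0 s

Maximise g(t)/(T+t): set derivative to zero → g'(t)(T+t) = g(t).
g'(t) = 150·19/(t + 19)². Setting 150·19/(t+19)² = 150t/[(t+19)(76+t)] gives 19(76+t) = t(t+19), so t² = 19×76 = 1444.
t* = √1444 = 38 s.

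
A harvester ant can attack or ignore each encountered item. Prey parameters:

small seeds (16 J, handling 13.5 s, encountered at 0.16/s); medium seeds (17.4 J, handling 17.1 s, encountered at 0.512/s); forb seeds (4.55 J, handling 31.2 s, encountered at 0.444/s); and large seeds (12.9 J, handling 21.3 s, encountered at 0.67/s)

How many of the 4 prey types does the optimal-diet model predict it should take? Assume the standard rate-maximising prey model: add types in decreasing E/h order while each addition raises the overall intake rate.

E/h in descending order: small seeds 1.19, medium seeds 1.02, large seeds 0.606, forb seeds 0.146 J/s. The optimal diet is the largest prefix of this list for which every included type satisfies E_i/h_i > R on the types above it.
Rate on top 1: 0.8101. medium seeds: 1.02 > 0.8101 → include.
Rate on top 2: 0.9625. large seeds: 0.606 < 0.9625 → exclude; stop.
Optimal diet: small seeds, medium seeds — 2 of 4 types.

2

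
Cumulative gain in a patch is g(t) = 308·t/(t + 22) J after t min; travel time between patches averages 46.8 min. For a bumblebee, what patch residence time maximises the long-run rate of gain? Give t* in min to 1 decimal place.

32.1 min

By the marginal value theorem, leave when the instantaneous gain rate g'(t) equals the habitat-wide average g(t)/(T + t).
g'(t) = 308·22/(t + 22)². Setting 308·22/(t+22)² = 308t/[(t+22)(46.8+t)] gives 22(46.8+t) = t(t+22), so t² = 22×46.8 = 1030.
t* = √1030 = 32.09 min.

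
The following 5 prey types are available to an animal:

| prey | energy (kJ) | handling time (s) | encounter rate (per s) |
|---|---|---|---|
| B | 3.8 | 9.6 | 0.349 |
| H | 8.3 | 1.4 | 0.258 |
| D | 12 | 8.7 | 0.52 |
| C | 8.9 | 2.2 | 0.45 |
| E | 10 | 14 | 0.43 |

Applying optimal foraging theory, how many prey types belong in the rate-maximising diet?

2

E/h in descending order: H 5.93, C 4.05, D 1.38, E 0.714, B 0.396 kJ/s. The optimal diet is the largest prefix of this list for which every included type satisfies E_i/h_i > R on the types above it.
Rate on top 1: 1.573. C: 4.05 > 1.573 → include.
Rate on top 2: 2.614. D: 1.38 < 2.614 → exclude; stop.
Optimal diet: H, C — 2 of 5 types.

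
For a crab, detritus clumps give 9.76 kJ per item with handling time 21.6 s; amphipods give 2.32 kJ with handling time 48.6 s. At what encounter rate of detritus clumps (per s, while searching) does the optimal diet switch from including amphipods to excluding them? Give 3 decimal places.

0.005 per s

The zero-one rule: include amphipods iff E₂/h₂ > λE₁/(1+λh₁). Equality gives the switch point.
λE₁h₂ = E₂ + λE₂h₁ ⇒ λ = E₂/(E₁h₂ − E₂h₁) = 2.32/(474.3 − 50.11) = 0.005469 per s.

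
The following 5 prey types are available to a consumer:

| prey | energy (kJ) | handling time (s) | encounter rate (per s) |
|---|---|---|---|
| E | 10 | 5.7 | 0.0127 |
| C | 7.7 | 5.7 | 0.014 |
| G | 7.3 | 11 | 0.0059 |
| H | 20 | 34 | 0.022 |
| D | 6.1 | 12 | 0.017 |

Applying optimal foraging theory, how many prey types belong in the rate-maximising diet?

5

Rank by E/h (kJ/s): E 1.75, C 1.35, G 0.664, H 0.588, D 0.508. Include each in turn until the next type's E/h falls below the running intake rate.
Rate on top 1: 0.1184. C: 1.35 > 0.1184 → include.
Rate on top 2: 0.2038. G: 0.664 > 0.2038 → include.
Rate on top 3: 0.2283. H: 0.588 > 0.2283 → include.
Rate on top 4: 0.3653. D: 0.508 > 0.3653 → include.
Optimal diet: E, C, G, H, D — 5 of 5 types.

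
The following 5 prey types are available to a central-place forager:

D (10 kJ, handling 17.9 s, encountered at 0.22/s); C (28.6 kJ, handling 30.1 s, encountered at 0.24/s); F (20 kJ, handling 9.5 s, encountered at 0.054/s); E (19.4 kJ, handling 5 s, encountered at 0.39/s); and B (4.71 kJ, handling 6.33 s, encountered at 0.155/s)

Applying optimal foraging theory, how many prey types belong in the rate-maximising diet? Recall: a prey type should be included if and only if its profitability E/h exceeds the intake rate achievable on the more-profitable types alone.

1

E/h in descending order: E 3.88, F 2.11, C 0.95, B 0.744, D 0.559 kJ/s. The optimal diet is the largest prefix of this list for which every included type satisfies E_i/h_i > R on the types above it.
Rate on top 1: 2.565. F: 2.11 < 2.565 → exclude; stop.
Optimal diet: E — 1 of 5 types.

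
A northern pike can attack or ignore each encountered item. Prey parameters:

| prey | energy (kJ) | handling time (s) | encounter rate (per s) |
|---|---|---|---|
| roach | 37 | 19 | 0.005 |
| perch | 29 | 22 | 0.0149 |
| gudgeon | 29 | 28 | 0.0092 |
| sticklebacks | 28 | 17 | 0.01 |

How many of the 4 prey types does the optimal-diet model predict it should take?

4

Rank by E/h (kJ/s): roach 1.95, sticklebacks 1.65, perch 1.32, gudgeon 1.04. Include each in turn until the next type's E/h falls below the running intake rate.
Rate on top 1: 0.1689. sticklebacks: 1.65 > 0.1689 → include.
Rate on top 2: 0.3676. perch: 1.32 > 0.3676 → include.
Rate on top 3: 0.5632. gudgeon: 1.04 > 0.5632 → include.
Optimal diet: roach, sticklebacks, perch, gudgeon — 4 of 4 types.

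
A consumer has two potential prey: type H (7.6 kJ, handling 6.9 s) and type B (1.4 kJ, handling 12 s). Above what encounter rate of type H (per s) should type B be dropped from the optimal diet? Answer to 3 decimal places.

0.017 per s

At the threshold, the rate on type H alone equals the profitability of type B: λ·7.6/(1 + λ·6.9) = 1.4/12 = 0.1167.
Rearranging, λ(7.6 − 0.1167×6.9) = 0.1167, so λ = 0.1167/6.795 = 0.01717 per s.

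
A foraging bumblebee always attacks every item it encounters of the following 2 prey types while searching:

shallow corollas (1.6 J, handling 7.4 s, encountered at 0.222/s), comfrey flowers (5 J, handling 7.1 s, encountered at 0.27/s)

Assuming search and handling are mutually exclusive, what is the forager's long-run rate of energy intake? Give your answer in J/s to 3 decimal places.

Energy encountered per unit search time: 0.222×1.6 + 0.27×5 = 1.705 J/s.
Handling time per unit search time: 0.222×7.4 + 0.27×7.1 = 3.56.
Rate = 1.705/(1 + 3.56) = 0.374 J/s.

0.374 J/s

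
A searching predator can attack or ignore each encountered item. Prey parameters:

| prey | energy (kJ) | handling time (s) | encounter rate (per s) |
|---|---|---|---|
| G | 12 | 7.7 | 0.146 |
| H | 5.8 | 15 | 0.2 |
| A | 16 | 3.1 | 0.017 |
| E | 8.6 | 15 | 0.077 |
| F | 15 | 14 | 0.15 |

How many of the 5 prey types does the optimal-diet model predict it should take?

Rank by E/h (kJ/s): A 5.16, G 1.56, F 1.07, E 0.573, H 0.387. Include each in turn until the next type's E/h falls below the running intake rate.
Rate on top 1: 0.2584. G: 1.56 > 0.2584 → include.
Rate on top 2: 0.9298. F: 1.07 > 0.9298 → include.
Rate on top 3: 0.9993. E: 0.573 < 0.9993 → exclude; stop.
Optimal diet: A, G, F — 3 of 5 types.

3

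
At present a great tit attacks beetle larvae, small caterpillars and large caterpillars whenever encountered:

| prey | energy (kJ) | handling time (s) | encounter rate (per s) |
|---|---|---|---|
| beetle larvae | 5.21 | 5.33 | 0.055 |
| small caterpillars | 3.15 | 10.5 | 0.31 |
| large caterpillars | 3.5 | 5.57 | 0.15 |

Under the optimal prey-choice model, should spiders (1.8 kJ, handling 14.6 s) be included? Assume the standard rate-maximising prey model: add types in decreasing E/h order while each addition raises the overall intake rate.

No

Current rate: (0.055×5.21 + 0.31×3.15 + 0.15×3.5)/(1 + 0.055×5.33 + 0.31×10.5 + 0.15×5.57) = 0.3321 kJ/s.
spiders: E/h = 1.8/14.6 = 0.1233 kJ/s.
0.1233 < 0.3321, so adding spiders would lower the average — exclude it.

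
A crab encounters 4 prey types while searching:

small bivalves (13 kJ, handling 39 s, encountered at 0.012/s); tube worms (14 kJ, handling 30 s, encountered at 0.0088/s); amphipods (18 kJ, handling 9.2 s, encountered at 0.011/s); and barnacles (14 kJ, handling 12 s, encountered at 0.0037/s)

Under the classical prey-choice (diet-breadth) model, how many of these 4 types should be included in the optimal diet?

4

Profitabilities (E/h, kJ/s): amphipods 1.96, barnacles 1.17, tube worms 0.467, small bivalves 0.333. Add prey in this order while the next type's profitability exceeds the intake rate on those already taken.
Rate on top 1: 0.1798. barnacles: 1.17 > 0.1798 → include.
Rate on top 2: 0.2181. tube worms: 0.467 > 0.2181 → include.
Rate on top 3: 0.2646. small bivalves: 0.333 > 0.2646 → include.
Optimal diet: amphipods, barnacles, tube worms, small bivalves — 4 of 4 types.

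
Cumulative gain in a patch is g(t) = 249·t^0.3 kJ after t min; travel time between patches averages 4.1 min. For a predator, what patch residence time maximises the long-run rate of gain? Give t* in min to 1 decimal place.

1.8 min

Optimal t* satisfies g'(t*) = g(t*)/(T + t*).
g'(t) = 0.3·249·t^-0.7. Setting 0.3·249·t^-0.7 = 249·t^0.3/(4.1+t) gives 0.3(4.1+t) = t, so 0.70·t = 0.3×4.1.
t* = 0.3×4.1/0.70 = 1.757 min.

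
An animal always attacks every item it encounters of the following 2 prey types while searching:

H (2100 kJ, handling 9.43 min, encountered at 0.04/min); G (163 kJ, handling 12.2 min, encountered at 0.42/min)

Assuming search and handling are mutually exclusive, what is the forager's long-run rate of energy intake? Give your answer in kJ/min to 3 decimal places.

23.451 kJ/min

R = Σλ_iE_i / (1 + Σλ_ih_i)
Numerator: 0.04×2100 + 0.42×163 = 152.5
Denominator: 1 + 0.04×9.43 + 0.42×12.2 = 6.501
R = 152.5/6.501 = 23.45 kJ/min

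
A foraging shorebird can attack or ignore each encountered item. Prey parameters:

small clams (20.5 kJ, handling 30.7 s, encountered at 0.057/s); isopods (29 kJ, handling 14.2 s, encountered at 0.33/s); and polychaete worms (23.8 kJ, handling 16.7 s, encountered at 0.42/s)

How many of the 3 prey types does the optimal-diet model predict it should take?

Rank by E/h (kJ/s): isopods 2.04, polychaete worms 1.43, small clams 0.668. Include each in turn until the next type's E/h falls below the running intake rate.
Rate on top 1: 1.683. polychaete worms: 1.43 < 1.683 → exclude; stop.
Optimal diet: isopods — 1 of 3 types.

1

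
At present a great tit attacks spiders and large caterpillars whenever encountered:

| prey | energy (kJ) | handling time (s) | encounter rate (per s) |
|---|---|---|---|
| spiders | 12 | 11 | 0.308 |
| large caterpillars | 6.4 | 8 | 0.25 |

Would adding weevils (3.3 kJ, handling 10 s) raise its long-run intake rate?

On spiders and large caterpillars alone, R = ΣλE/(1+Σλh) = 5.296/6.388 = 0.8291 kJ/s.
weevils: E/h = 3.3/10 = 0.33 kJ/s.
Since 0.33 < R, time spent handling weevils is better spent searching.

No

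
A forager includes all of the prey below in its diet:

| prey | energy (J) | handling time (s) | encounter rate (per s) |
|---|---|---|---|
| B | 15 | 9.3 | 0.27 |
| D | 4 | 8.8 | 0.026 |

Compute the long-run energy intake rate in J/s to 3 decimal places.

Energy encountered per unit search time: 0.27×15 + 0.026×4 = 4.154 J/s.
Handling time per unit search time: 0.27×9.3 + 0.026×8.8 = 2.74.
Rate = 4.154/(1 + 2.74) = 1.111 J/s.

1.111 J/s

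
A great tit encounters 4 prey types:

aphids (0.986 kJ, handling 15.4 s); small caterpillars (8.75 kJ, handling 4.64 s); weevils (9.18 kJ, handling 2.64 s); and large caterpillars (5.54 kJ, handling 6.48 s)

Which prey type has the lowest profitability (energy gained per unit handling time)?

aphids

Profitability E/h (kJ/s): aphids = 0.986/15.4 = 0.064, small caterpillars = 8.75/4.64 = 1.89, weevils = 9.18/2.64 = 3.48, large caterpillars = 5.54/6.48 = 0.855.
Ranked: weevils > small caterpillars > large caterpillars > aphids.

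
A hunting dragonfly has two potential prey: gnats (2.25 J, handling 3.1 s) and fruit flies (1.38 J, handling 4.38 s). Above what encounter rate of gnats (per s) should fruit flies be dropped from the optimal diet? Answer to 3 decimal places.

At the threshold, the rate on gnats alone equals the profitability of fruit flies: λ·2.25/(1 + λ·3.1) = 1.38/4.38 = 0.3151.
Rearranging, λ(2.25 − 0.3151×3.1) = 0.3151, so λ = 0.3151/1.273 = 0.2474 per s.

0.247 per s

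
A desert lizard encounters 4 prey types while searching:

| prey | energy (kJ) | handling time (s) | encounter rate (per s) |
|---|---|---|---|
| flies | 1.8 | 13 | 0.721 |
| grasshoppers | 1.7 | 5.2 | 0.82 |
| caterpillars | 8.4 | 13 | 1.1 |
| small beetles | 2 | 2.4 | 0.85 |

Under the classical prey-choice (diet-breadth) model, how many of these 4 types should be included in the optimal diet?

2

Profitabilities (E/h, kJ/s): small beetles 0.833, caterpillars 0.646, grasshoppers 0.327, flies 0.138. Add prey in this order while the next type's profitability exceeds the intake rate on those already taken.
Rate on top 1: 0.5592. caterpillars: 0.646 > 0.5592 → include.
Rate on top 2: 0.6309. grasshoppers: 0.327 < 0.6309 → exclude; stop.
Optimal diet: small beetles, caterpillars — 2 of 4 types.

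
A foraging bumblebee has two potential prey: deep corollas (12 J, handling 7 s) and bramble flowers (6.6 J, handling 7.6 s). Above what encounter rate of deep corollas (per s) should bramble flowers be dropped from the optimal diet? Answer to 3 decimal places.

The zero-one rule: include bramble flowers iff E₂/h₂ > λE₁/(1+λh₁). Equality gives the switch point.
λE₁h₂ = E₂ + λE₂h₁ ⇒ λ = E₂/(E₁h₂ − E₂h₁) = 6.6/(91.2 − 46.2) = 0.1467 per s.

0.147 per s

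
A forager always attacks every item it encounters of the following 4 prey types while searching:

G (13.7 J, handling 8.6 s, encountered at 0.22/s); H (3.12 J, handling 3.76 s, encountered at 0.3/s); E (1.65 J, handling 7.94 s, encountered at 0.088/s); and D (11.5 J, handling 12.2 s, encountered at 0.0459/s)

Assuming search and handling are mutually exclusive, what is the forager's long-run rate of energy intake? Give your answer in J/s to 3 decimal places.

R = (0.22×13.7 + 0.3×3.12 + 0.088×1.65 + 0.0459×11.5) / (1 + 0.22×8.6 + 0.3×3.76 + 0.088×7.94 + 0.0459×12.2) = 4.623/5.279 = 0.8758 J/s.

0.876 J/s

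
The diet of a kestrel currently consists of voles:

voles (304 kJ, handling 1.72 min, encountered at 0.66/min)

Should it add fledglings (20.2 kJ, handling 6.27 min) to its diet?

No

On voles alone, R = ΣλE/(1+Σλh) = 200.6/2.135 = 93.97 kJ/min.
Profitability of fledglings: 20.2/6.27 = 3.222 kJ/min.
3.222 < 93.97, so adding fledglings would lower the average — exclude it.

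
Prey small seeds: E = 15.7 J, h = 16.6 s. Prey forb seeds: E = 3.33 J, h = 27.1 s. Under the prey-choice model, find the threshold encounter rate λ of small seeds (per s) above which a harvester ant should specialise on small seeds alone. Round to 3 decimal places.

0.009 per s

At the threshold, the rate on small seeds alone equals the profitability of forb seeds: λ·15.7/(1 + λ·16.6) = 3.33/27.1 = 0.1229.
Rearranging, λ(15.7 − 0.1229×16.6) = 0.1229, so λ = 0.1229/13.66 = 0.008995 per s.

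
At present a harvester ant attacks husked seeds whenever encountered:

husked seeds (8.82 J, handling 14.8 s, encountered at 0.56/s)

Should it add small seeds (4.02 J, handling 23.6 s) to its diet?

No

Current rate: (0.56×8.82)/(1 + 0.56×14.8) = 0.5318 J/s.
Profitability of small seeds: 4.02/23.6 = 0.1703 J/s.
Since 0.1703 < R, time spent handling small seeds is better spent searching.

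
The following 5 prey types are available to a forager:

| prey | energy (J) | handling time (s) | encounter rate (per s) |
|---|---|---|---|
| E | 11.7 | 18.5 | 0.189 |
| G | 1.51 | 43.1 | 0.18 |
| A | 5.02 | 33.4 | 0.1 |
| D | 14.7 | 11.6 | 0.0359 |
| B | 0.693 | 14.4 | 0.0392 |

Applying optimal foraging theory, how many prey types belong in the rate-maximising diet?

2

E/h in descending order: D 1.27, E 0.632, A 0.15, B 0.0481, G 0.035 J/s. The optimal diet is the largest prefix of this list for which every included type satisfies E_i/h_i > R on the types above it.
Rate on top 1: 0.3726. E: 0.632 > 0.3726 → include.
Rate on top 2: 0.5575. A: 0.15 < 0.5575 → exclude; stop.
Optimal diet: D, E — 2 of 5 types.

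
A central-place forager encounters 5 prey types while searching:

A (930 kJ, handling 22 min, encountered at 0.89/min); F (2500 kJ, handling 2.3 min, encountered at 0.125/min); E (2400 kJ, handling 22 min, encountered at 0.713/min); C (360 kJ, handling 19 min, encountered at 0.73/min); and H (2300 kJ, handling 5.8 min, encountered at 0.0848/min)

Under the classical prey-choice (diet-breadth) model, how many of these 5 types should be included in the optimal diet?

2

Profitabilities (E/h, kJ/min): F 1.09e+03, H 397, E 109, A 42.3, C 18.9. Add prey in this order while the next type's profitability exceeds the intake rate on those already taken.
Rate on top 1: 242.7. H: 397 > 242.7 → include.
Rate on top 2: 285.2. E: 109 < 285.2 → exclude; stop.
Optimal diet: F, H — 2 of 5 types.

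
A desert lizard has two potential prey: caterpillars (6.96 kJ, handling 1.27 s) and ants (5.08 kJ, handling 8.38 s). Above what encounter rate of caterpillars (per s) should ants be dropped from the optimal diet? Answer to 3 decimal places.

0.098 per s

At the threshold, the rate on caterpillars alone equals the profitability of ants: λ·6.96/(1 + λ·1.27) = 5.08/8.38 = 0.6062.
Rearranging, λ(6.96 − 0.6062×1.27) = 0.6062, so λ = 0.6062/6.19 = 0.09793 per s.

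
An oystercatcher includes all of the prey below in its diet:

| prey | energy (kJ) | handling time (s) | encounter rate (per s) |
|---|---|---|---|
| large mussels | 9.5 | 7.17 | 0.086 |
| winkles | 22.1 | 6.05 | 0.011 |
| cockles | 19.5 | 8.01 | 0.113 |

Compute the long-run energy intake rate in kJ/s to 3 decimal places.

1.261 kJ/s

R = (0.086×9.5 + 0.011×22.1 + 0.113×19.5) / (1 + 0.086×7.17 + 0.011×6.05 + 0.113×8.01) = 3.264/2.588 = 1.261 kJ/s.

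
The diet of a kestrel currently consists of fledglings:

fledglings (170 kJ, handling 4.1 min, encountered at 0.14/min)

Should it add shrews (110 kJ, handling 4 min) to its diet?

Yes

Current rate: (0.14×170)/(1 + 0.14×4.1) = 15.12 kJ/min.
shrews: E/h = 110/4 = 27.5 kJ/min.
Since 27.5 > R, including shrews increases the long-run rate.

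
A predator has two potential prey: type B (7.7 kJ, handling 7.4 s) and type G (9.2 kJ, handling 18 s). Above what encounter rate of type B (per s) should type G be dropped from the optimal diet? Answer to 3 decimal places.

The zero-one rule: include type G iff E₂/h₂ > λE₁/(1+λh₁). Equality gives the switch point.
λE₁h₂ = E₂ + λE₂h₁ ⇒ λ = E₂/(E₁h₂ − E₂h₁) = 9.2/(138.6 − 68.08) = 0.1305 per s.

0.130 per s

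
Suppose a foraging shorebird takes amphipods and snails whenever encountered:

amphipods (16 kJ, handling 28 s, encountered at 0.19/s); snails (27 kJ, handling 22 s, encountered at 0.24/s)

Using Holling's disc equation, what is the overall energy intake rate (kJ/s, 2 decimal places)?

0.82 kJ/s

Energy encountered per unit search time: 0.19×16 + 0.24×27 = 9.52 kJ/s.
Handling time per unit search time: 0.19×28 + 0.24×22 = 10.6.
Rate = 9.52/(1 + 10.6) = 0.8207 kJ/s.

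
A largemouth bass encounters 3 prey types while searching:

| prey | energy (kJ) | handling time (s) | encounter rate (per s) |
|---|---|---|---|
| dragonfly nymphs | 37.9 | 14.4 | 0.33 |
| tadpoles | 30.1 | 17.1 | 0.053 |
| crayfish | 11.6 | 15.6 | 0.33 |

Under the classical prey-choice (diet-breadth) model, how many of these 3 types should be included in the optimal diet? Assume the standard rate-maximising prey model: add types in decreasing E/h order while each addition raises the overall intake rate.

1

Profitabilities (E/h, kJ/s): dragonfly nymphs 2.63, tadpoles 1.76, crayfish 0.744. Add prey in this order while the next type's profitability exceeds the intake rate on those already taken.
Rate on top 1: 2.174. tadpoles: 1.76 < 2.174 → exclude; stop.
Optimal diet: dragonfly nymphs — 1 of 3 types.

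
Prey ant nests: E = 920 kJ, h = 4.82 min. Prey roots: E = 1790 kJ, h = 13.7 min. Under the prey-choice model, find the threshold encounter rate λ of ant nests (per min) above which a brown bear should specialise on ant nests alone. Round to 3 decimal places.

The zero-one rule: include roots iff E₂/h₂ > λE₁/(1+λh₁). Equality gives the switch point.
λE₁h₂ = E₂ + λE₂h₁ ⇒ λ = E₂/(E₁h₂ − E₂h₁) = 1790/(1.26e+04 − 8628) = 0.4502 per min.

0.450 per min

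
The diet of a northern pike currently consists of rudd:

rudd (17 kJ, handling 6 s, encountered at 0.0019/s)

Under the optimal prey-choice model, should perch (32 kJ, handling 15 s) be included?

Yes

On rudd alone, R = ΣλE/(1+Σλh) = 0.0323/1.011 = 0.03194 kJ/s.
perch: E/h = 32/15 = 2.133 kJ/s.
Since 2.133 > R, including perch increases the long-run rate.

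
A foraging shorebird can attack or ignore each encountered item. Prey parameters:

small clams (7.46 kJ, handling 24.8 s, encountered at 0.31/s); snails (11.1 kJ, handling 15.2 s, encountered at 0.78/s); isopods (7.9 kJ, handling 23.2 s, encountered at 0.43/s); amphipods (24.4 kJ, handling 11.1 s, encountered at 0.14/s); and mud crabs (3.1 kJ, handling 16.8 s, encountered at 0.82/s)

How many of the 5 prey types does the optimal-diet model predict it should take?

E/h in descending order: amphipods 2.2, snails 0.73, isopods 0.341, small clams 0.301, mud crabs 0.185 kJ/s. The optimal diet is the largest prefix of this list for which every included type satisfies E_i/h_i > R on the types above it.
Rate on top 1: 1.338. snails: 0.73 < 1.338 → exclude; stop.
Optimal diet: amphipods — 1 of 5 types.

1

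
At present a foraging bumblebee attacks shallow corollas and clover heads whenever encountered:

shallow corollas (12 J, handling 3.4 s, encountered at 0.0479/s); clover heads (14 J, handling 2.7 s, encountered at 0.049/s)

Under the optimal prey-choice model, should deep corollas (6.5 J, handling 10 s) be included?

No

Intake rate on the current diet: R = (0.0479×12 + 0.049×14) / (1 + 0.0479×3.4 + 0.049×2.7) = 1.261/1.295 = 0.9735 J/s.
deep corollas: E/h = 6.5/10 = 0.65 J/s.
Since 0.65 < R, time spent handling deep corollas is better spent searching.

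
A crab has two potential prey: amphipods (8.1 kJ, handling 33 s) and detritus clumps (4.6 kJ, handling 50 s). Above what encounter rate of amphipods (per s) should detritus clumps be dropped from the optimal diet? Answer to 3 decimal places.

Drop detritus clumps once their profitability E₂/h₂ falls below the rate achievable on amphipods alone: E₂/h₂ = λE₁/(1 + λh₁).
Solve for λ: λE₁h₂ = E₂(1 + λh₁) → λ(E₁h₂ − E₂h₁) = E₂ → λ = E₂/(E₁h₂ − E₂h₁).
λ = 4.6/(8.1×50 − 4.6×33) = 4.6/253.2 = 0.01817 per s.

0.018 per s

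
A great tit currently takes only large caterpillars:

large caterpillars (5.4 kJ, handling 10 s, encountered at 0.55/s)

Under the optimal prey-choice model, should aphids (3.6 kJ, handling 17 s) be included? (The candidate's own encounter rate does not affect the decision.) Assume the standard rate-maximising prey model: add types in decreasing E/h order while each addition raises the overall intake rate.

Intake rate on the current diet: R = (0.55×5.4) / (1 + 0.55×10) = 2.97/6.5 = 0.4569 kJ/s.
Profitability of aphids: 3.6/17 = 0.2118 kJ/s.
0.2118 < 0.4569, so adding aphids would lower the average — exclude it.

No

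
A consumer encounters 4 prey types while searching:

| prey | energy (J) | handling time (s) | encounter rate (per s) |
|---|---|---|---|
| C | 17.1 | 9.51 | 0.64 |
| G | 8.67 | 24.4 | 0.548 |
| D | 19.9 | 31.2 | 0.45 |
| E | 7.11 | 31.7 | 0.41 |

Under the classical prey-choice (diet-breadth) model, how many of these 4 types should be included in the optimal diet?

1

Profitabilities (E/h, J/s): C 1.8, D 0.638, G 0.355, E 0.224. Add prey in this order while the next type's profitability exceeds the intake rate on those already taken.
Rate on top 1: 1.544. D: 0.638 < 1.544 → exclude; stop.
Optimal diet: C — 1 of 4 types.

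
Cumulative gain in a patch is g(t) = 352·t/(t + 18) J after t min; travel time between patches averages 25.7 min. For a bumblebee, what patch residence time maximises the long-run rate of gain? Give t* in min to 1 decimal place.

21.5 min

Optimal t* satisfies g'(t*) = g(t*)/(T + t*).
g'(t) = 352·18/(t + 18)². Setting 352·18/(t+18)² = 352t/[(t+18)(25.7+t)] gives 18(25.7+t) = t(t+18), so t² = 18×25.7 = 462.6.
t* = √462.6 = 21.51 min.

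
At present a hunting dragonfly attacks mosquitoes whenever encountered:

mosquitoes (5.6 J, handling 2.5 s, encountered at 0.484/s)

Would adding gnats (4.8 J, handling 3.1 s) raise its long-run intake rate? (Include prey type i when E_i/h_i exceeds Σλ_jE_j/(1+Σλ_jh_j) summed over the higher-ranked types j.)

Yes

Intake rate on the current diet: R = (0.484×5.6) / (1 + 0.484×2.5) = 2.71/2.21 = 1.226 J/s.
gnats: E/h = 4.8/3.1 = 1.548 J/s.
1.548 > 1.226, so adding gnats raises the average — include it.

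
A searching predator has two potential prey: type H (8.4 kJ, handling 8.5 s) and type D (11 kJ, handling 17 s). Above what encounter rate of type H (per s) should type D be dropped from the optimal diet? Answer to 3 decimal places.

At the threshold, the rate on type H alone equals the profitability of type D: λ·8.4/(1 + λ·8.5) = 11/17 = 0.6471.
Rearranging, λ(8.4 − 0.6471×8.5) = 0.6471, so λ = 0.6471/2.9 = 0.2231 per s.

0.223 per s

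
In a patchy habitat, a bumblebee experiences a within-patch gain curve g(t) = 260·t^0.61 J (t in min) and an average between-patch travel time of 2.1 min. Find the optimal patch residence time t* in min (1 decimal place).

By the marginal value theorem, leave when the instantaneous gain rate g'(t) equals the habitat-wide average g(t)/(T + t).
g'(t) = 0.61·260·t^-0.39. Setting 0.61·260·t^-0.39 = 260·t^0.61/(2.1+t) gives 0.61(2.1+t) = t, so 0.39·t = 0.61×2.1.
t* = 0.61×2.1/0.39 = 3.285 min.

3.3 min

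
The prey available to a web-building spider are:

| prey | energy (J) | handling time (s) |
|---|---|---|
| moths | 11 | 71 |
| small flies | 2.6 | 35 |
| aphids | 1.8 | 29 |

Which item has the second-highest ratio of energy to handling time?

In descending order of E/h:
moths: 11/71 = 0.155 J/s
small flies: 2.6/35 = 0.0743 J/s
aphids: 1.8/29 = 0.0621 J/s

small flies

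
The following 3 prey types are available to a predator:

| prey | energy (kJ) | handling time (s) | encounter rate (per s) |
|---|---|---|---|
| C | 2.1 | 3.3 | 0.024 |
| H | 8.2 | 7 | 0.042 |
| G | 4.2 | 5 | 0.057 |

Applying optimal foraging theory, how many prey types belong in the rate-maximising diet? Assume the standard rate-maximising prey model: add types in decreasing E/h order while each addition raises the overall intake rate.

Rank by E/h (kJ/s): H 1.17, G 0.84, C 0.636. Include each in turn until the next type's E/h falls below the running intake rate.
Rate on top 1: 0.2662. G: 0.84 > 0.2662 → include.
Rate on top 2: 0.3697. C: 0.636 > 0.3697 → include.
Optimal diet: H, G, C — 3 of 3 types.

3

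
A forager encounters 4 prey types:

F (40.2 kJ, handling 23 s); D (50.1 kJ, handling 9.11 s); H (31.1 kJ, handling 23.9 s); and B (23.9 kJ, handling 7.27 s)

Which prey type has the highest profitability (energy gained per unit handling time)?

D

Profitability E/h (kJ/s): F = 40.2/23 = 1.75, D = 50.1/9.11 = 5.5, H = 31.1/23.9 = 1.3, B = 23.9/7.27 = 3.29.
Ranked: D > B > F > H.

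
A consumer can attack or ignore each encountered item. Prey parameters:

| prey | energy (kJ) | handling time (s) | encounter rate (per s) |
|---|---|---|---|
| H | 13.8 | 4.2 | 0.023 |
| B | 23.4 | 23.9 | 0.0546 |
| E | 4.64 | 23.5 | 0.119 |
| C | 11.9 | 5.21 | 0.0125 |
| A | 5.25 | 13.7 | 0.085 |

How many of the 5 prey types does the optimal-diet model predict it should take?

E/h in descending order: H 3.29, C 2.28, B 0.979, A 0.383, E 0.197 kJ/s. The optimal diet is the largest prefix of this list for which every included type satisfies E_i/h_i > R on the types above it.
Rate on top 1: 0.2894. C: 2.28 > 0.2894 → include.
Rate on top 2: 0.4013. B: 0.979 > 0.4013 → include.
Rate on top 3: 0.7069. A: 0.383 < 0.7069 → exclude; stop.
Optimal diet: H, C, B — 3 of 5 types.

3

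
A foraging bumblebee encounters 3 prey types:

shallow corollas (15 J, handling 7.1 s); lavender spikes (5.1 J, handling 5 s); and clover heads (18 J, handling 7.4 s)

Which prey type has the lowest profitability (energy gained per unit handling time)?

Profitability E/h (J/s): shallow corollas = 15/7.1 = 2.11, lavender spikes = 5.1/5 = 1.02, clover heads = 18/7.4 = 2.43.
Ranked: clover heads > shallow corollas > lavender spikes.

lavender spikes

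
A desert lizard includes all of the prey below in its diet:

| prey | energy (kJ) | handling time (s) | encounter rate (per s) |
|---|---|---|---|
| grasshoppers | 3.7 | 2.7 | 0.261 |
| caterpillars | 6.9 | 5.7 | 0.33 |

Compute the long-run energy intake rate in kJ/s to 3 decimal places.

0.904 kJ/s

R = Σλ_iE_i / (1 + Σλ_ih_i)
Numerator: 0.261×3.7 + 0.33×6.9 = 3.243
Denominator: 1 + 0.261×2.7 + 0.33×5.7 = 3.586
R = 3.243/3.586 = 0.9043 kJ/s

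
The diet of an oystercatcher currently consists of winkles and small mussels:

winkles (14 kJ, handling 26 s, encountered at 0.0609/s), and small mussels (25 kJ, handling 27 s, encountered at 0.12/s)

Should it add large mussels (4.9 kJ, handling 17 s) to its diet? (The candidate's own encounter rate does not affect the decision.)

No

Current rate: (0.0609×14 + 0.12×25)/(1 + 0.0609×26 + 0.12×27) = 0.6616 kJ/s.
large mussels: E/h = 4.9/17 = 0.2882 kJ/s.
Since 0.2882 < R, time spent handling large mussels is better spent searching.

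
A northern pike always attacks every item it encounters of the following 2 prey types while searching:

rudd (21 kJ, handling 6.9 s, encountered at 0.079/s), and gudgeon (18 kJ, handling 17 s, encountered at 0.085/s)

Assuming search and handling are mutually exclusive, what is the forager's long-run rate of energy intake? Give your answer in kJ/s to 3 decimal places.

1.067 kJ/s

R = Σλ_iE_i / (1 + Σλ_ih_i)
Numerator: 0.079×21 + 0.085×18 = 3.189
Denominator: 1 + 0.079×6.9 + 0.085×17 = 2.99
R = 3.189/2.99 = 1.067 kJ/s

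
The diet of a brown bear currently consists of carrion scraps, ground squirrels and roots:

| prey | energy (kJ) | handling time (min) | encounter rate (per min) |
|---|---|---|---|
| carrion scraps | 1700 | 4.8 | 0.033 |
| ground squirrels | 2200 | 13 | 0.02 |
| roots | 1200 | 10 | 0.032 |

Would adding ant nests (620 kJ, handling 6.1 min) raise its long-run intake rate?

Yes

On carrion scraps, ground squirrels and roots alone, R = ΣλE/(1+Σλh) = 138.5/1.738 = 79.67 kJ/min.
ant nests: E/h = 620/6.1 = 101.6 kJ/min.
Since 101.6 > R, including ant nests increases the long-run rate.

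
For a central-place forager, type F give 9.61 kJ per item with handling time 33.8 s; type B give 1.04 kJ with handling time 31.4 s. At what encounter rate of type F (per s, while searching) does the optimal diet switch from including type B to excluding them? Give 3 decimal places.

Drop type B once their profitability E₂/h₂ falls below the rate achievable on type F alone: E₂/h₂ = λE₁/(1 + λh₁).
Solve for λ: λE₁h₂ = E₂(1 + λh₁) → λ(E₁h₂ − E₂h₁) = E₂ → λ = E₂/(E₁h₂ − E₂h₁).
λ = 1.04/(9.61×31.4 − 1.04×33.8) = 1.04/266.6 = 0.003901 per s.

0.004 per s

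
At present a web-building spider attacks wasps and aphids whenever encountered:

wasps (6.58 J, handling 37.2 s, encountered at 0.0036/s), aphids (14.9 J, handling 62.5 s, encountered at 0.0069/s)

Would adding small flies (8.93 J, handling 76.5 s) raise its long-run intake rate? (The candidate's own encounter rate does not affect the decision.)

Current rate: (0.0036×6.58 + 0.0069×14.9)/(1 + 0.0036×37.2 + 0.0069×62.5) = 0.08082 J/s.
small flies: E/h = 8.93/76.5 = 0.1167 J/s.
0.1167 > 0.08082, so adding small flies raises the average — include it.

Yes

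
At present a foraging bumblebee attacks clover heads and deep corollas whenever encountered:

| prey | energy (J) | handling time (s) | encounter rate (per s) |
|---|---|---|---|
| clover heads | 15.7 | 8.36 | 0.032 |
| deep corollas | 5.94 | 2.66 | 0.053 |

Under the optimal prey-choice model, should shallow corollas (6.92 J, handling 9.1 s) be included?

Yes

Current rate: (0.032×15.7 + 0.053×5.94)/(1 + 0.032×8.36 + 0.053×2.66) = 0.5802 J/s.
Profitability of shallow corollas: 6.92/9.1 = 0.7604 J/s.
0.7604 > 0.5802, so adding shallow corollas raises the average — include it.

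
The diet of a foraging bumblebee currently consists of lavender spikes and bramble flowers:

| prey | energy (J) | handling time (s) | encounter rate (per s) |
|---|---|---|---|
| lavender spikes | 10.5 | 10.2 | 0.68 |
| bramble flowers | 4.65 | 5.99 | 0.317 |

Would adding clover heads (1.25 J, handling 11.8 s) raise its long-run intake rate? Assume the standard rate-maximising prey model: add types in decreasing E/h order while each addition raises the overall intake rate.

No

Intake rate on the current diet: R = (0.68×10.5 + 0.317×4.65) / (1 + 0.68×10.2 + 0.317×5.99) = 8.614/9.835 = 0.8759 J/s.
Profitability of clover heads: 1.25/11.8 = 0.1059 J/s.
0.1059 < 0.8759, so adding clover heads would lower the average — exclude it.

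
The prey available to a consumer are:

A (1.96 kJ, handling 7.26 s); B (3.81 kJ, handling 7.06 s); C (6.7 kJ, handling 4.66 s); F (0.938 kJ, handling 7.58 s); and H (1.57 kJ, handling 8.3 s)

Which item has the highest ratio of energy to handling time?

C

Profitability E/h (kJ/s): A = 1.96/7.26 = 0.27, B = 3.81/7.06 = 0.54, C = 6.7/4.66 = 1.44, F = 0.938/7.58 = 0.124, H = 1.57/8.3 = 0.189.
Ranked: C > B > A > H > F.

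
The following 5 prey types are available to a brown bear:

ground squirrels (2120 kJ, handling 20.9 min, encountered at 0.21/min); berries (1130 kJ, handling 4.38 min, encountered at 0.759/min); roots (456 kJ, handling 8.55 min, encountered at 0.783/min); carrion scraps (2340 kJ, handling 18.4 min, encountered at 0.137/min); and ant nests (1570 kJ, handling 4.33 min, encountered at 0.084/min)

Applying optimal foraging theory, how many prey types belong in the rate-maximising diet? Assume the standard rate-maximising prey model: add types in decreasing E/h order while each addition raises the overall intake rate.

Profitabilities (E/h, kJ/min): ant nests 363, berries 258, carrion scraps 127, ground squirrels 101, roots 53.3. Add prey in this order while the next type's profitability exceeds the intake rate on those already taken.
Rate on top 1: 96.71. berries: 258 > 96.71 → include.
Rate on top 2: 211.1. carrion scraps: 127 < 211.1 → exclude; stop.
Optimal diet: ant nests, berries — 2 of 5 types.

2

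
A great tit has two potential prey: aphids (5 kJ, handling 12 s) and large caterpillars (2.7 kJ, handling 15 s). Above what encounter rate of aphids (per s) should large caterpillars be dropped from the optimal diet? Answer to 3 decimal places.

0.063 per s

The zero-one rule: include large caterpillars iff E₂/h₂ > λE₁/(1+λh₁). Equality gives the switch point.
λE₁h₂ = E₂ + λE₂h₁ ⇒ λ = E₂/(E₁h₂ − E₂h₁) = 2.7/(75 − 32.4) = 0.06338 per s.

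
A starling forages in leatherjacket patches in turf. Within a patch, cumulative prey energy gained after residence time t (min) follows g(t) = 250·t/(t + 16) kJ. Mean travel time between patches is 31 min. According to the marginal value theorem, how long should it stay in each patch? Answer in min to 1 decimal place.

22.3 min

By the marginal value theorem, leave when the instantaneous gain rate g'(t) equals the habitat-wide average g(t)/(T + t).
g'(t) = 250·16/(t + 16)². Setting 250·16/(t+16)² = 250t/[(t+16)(31+t)] gives 16(31+t) = t(t+16), so t² = 16×31 = 496.
t* = √496 = 22.27 min.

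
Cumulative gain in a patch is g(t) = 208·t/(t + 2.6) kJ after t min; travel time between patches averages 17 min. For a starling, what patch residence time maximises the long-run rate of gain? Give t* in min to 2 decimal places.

6.65 min

Optimal t* satisfies g'(t*) = g(t*)/(T + t*).
g'(t) = 208·2.6/(t + 2.6)². Setting 208·2.6/(t+2.6)² = 208t/[(t+2.6)(17+t)] gives 2.6(17+t) = t(t+2.6), so t² = 2.6×17 = 44.2.
t* = √44.2 = 6.648 min.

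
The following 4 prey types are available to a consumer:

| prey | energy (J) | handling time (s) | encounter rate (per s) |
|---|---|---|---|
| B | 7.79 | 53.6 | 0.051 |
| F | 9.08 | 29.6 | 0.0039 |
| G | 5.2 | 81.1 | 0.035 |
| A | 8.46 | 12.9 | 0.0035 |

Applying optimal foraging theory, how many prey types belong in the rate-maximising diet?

Rank by E/h (J/s): A 0.656, F 0.307, B 0.145, G 0.0641. Include each in turn until the next type's E/h falls below the running intake rate.
Rate on top 1: 0.02833. F: 0.307 > 0.02833 → include.
Rate on top 2: 0.05602. B: 0.145 > 0.05602 → include.
Rate on top 3: 0.1187. G: 0.0641 < 0.1187 → exclude; stop.
Optimal diet: A, F, B — 3 of 4 types.

3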